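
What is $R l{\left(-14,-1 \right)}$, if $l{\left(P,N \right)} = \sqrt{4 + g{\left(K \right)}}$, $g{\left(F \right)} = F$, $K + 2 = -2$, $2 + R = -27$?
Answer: $0$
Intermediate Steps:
$R = -29$ ($R = -2 - 27 = -29$)
$K = -4$ ($K = -2 - 2 = -4$)
$l{\left(P,N \right)} = 0$ ($l{\left(P,N \right)} = \sqrt{4 - 4} = \sqrt{0} = 0$)
$R l{\left(-14,-1 \right)} = \left(-29\right) 0 = 0$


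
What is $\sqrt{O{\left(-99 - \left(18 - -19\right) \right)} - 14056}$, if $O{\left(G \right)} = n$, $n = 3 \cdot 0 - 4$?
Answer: $2 i \sqrt{3515} \approx 118.57 i$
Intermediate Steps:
$n = -4$ ($n = 0 - 4 = -4$)
$O{\left(G \right)} = -4$
$\sqrt{O{\left(-99 - \left(18 - -19\right) \right)} - 14056} = \sqrt{-4 - 14056} = \sqrt{-14060} = 2 i \sqrt{3515}$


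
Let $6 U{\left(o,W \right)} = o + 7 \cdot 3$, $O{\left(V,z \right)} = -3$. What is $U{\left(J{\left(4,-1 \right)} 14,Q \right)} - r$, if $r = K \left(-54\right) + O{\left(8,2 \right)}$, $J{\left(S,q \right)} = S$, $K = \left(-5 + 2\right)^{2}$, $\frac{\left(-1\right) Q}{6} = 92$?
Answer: $\frac{3011}{6} \approx 501.83$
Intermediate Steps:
$Q = -552$ ($Q = \left(-6\right) 92 = -552$)
$K = 9$ ($K = \left(-3\right)^{2} = 9$)
$U{\left(o,W \right)} = \frac{7}{2} + \frac{o}{6}$ ($U{\left(o,W \right)} = \frac{o + 7 \cdot 3}{6} = \frac{o + 21}{6} = \frac{21 + o}{6} = \frac{7}{2} + \frac{o}{6}$)
$r = -489$ ($r = 9 \left(-54\right) - 3 = -486 - 3 = -489$)
$U{\left(J{\left(4,-1 \right)} 14,Q \right)} - r = \left(\frac{7}{2} + \frac{4 \cdot 14}{6}\right) - -489 = \left(\frac{7}{2} + \frac{1}{6} \cdot 56\right) + 489 = \left(\frac{7}{2} + \frac{28}{3}\right) + 489 = \frac{77}{6} + 489 = \frac{3011}{6}$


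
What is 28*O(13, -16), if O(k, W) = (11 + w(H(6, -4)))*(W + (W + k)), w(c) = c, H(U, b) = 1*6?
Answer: -9044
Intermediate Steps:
H(U, b) = 6
O(k, W) = 17*k + 34*W (O(k, W) = (11 + 6)*(W + (W + k)) = 17*(k + 2*W) = 17*k + 34*W)
28*O(13, -16) = 28*(17*13 + 34*(-16)) = 28*(221 - 544) = 28*(-323) = -9044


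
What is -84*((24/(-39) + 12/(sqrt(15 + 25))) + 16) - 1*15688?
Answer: -220744/13 - 252*sqrt(10)/5 ≈ -17140.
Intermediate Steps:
-84*((24/(-39) + 12/(sqrt(15 + 25))) + 16) - 1*15688 = -84*((24*(-1/39) + 12/(sqrt(40))) + 16) - 15688 = -84*((-8/13 + 12/((2*sqrt(10)))) + 16) - 15688 = -84*((-8/13 + 12*(sqrt(10)/20)) + 16) - 15688 = -84*((-8/13 + 3*sqrt(10)/5) + 16) - 15688 = -84*(200/13 + 3*sqrt(10)/5) - 15688 = (-16800/13 - 252*sqrt(10)/5) - 15688 = -220744/13 - 252*sqrt(10)/5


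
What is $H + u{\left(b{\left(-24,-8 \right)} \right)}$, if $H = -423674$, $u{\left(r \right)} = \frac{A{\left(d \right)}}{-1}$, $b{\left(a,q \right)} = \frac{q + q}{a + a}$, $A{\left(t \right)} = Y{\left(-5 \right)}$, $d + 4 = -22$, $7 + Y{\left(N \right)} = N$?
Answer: $-423662$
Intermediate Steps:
$Y{\left(N \right)} = -7 + N$
$d = -26$ ($d = -4 - 22 = -26$)
$A{\left(t \right)} = -12$ ($A{\left(t \right)} = -7 - 5 = -12$)
$b{\left(a,q \right)} = \frac{q}{a}$ ($b{\left(a,q \right)} = \frac{2 q}{2 a} = 2 q \frac{1}{2 a} = \frac{q}{a}$)
$u{\left(r \right)} = 12$ ($u{\left(r \right)} = - \frac{12}{-1} = \left(-12\right) \left(-1\right) = 12$)
$H + u{\left(b{\left(-24,-8 \right)} \right)} = -423674 + 12 = -423662$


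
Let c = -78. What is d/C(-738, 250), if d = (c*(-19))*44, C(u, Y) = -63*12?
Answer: -5434/63 ≈ -86.254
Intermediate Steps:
C(u, Y) = -756
d = 65208 (d = -78*(-19)*44 = 1482*44 = 65208)
d/C(-738, 250) = 65208/(-756) = 65208*(-1/756) = -5434/63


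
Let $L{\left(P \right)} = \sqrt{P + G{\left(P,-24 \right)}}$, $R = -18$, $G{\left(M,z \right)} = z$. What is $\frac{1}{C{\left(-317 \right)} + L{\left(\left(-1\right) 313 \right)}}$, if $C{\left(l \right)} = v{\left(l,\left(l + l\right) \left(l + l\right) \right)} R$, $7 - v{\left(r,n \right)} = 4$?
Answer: $- \frac{54}{3253} - \frac{i \sqrt{337}}{3253} \approx -0.0166 - 0.0056433 i$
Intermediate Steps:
$L{\left(P \right)} = \sqrt{-24 + P}$ ($L{\left(P \right)} = \sqrt{P - 24} = \sqrt{-24 + P}$)
$v{\left(r,n \right)} = 3$ ($v{\left(r,n \right)} = 7 - 4 = 3$)
$C{\left(l \right)} = -54$ ($C{\left(l \right)} = 3 \left(-18\right) = -54$)
$\frac{1}{C{\left(-317 \right)} + L{\left(\left(-1\right) 313 \right)}} = \frac{1}{-54 + \sqrt{-24 - 313}} = \frac{1}{-54 + \sqrt{-337}} = \frac{1}{-54 + i \sqrt{337}}$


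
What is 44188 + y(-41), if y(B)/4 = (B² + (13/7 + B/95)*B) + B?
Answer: 33591948/665 ≈ 50514.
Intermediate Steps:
y(B) = 4*B + 4*B² + 4*B*(13/7 + B/95) (y(B) = 4*((B² + (13/7 + B/95)*B) + B) = 4*((B² + B*(13/7 + B/95)) + B) = 4*(B + B² + B*(13/7 + B/95)) = 4*B + 4*B² + 4*B*(13/7 + B/95))
44188 + y(-41) = 44188 + (16/665)*(-41)*(475 + 168*(-41)) = 44188 + (16/665)*(-41)*(475 - 6888) = 44188 + (16/665)*(-41)*(-6413) = 44188 + 4206928/665 = 33591948/665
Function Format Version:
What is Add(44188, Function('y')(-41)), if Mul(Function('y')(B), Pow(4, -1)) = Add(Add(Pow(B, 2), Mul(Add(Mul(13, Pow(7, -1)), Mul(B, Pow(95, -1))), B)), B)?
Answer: Rational(33591948, 665) ≈ 50514.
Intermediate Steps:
Function('y')(B) = Add(Mul(4, B), Mul(4, Pow(B, 2)), Mul(4, B, Add(Rational(13, 7), Mul(Rational(1, 95), B)))) (Function('y')(B) = Mul(4, Add(Add(Pow(B, 2), Mul(Add(Mul(13, Pow(7, -1)), Mul(B, Pow(95, -1))), B)), B)) = Mul(4, Add(Add(Pow(B, 2), Mul(Add(Mul(13, Rational(1, 7)), Mul(B, Rational(1, 95))), B)), B)) = Mul(4, Add(Add(Pow(B, 2), Mul(Add(Rational(13, 7), Mul(Rational(1, 95), B)), B)), B)) = Mul(4, Add(Add(Pow(B, 2), Mul(B, Add(Rational(13, 7), Mul(Rational(1, 95), B)))), B)) = Mul(4, Add(B, Pow(B, 2), Mul(B, Add(Rational(13, 7), Mul(Rational(1, 95), B))))) = Add(Mul(4, B), Mul(4, Pow(B, 2)), Mul(4, B, Add(Rational(13, 7), Mul(Rational(1, 95), B)))))
Add(44188, Function('y')(-41)) = Add(44188, Mul(Rational(16, 665), -41, Add(475, Mul(168, -41)))) = Add(44188, Mul(Rational(16, 665), -41, Add(475, -6888))) = Add(44188, Mul(Rational(16, 665), -41, -6413)) = Add(44188, Rational(4206928, 665)) = Rational(33591948, 665)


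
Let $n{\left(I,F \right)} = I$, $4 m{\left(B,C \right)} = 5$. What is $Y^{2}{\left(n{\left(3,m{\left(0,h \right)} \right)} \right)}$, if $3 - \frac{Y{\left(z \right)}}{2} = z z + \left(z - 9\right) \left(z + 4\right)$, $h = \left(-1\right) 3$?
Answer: $5184$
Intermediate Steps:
$h = -3$
$m{\left(B,C \right)} = \frac{5}{4}$ ($m{\left(B,C \right)} = \frac{1}{4} \cdot 5 = \frac{5}{4}$)
$Y{\left(z \right)} = 6 - 2 z^{2} - 2 \left(-9 + z\right) \left(4 + z\right)$ ($Y{\left(z \right)} = 6 - 2 \left(z z + \left(z - 9\right) \left(z + 4\right)\right) = 6 - 2 \left(z^{2} + \left(-9 + z\right) \left(4 + z\right)\right) = 6 - \left(2 z^{2} + 2 \left(-9 + z\right) \left(4 + z\right)\right) = 6 - 2 z^{2} - 2 \left(-9 + z\right) \left(4 + z\right)$)
$Y^{2}{\left(n{\left(3,m{\left(0,h \right)} \right)} \right)} = \left(78 - 4 \cdot 3^{2} + 10 \cdot 3\right)^{2} = \left(78 - 36 + 30\right)^{2} = 72^{2} = 5184$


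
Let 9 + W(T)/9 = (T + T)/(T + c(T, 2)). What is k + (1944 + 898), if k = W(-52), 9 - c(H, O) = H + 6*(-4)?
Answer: 30059/11 ≈ 2732.6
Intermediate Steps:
c(H, O) = 33 - H (c(H, O) = 9 - (H + 6*(-4)) = 9 - (H - 24) = 9 - (-24 + H) = 9 + (24 - H) = 33 - H)
W(T) = -81 + 6*T/11 (W(T) = -81 + 9*((T + T)/(T + (33 - T))) = -81 + 9*((2*T)/33) = -81 + 9*((2*T)*(1/33)) = -81 + 9*(2*T/33) = -81 + 6*T/11)
k = -1203/11 (k = -81 + (6/11)*(-52) = -81 - 312/11 = -1203/11 ≈ -109.36)
k + (1944 + 898) = -1203/11 + (1944 + 898) = -1203/11 + 2842 = 30059/11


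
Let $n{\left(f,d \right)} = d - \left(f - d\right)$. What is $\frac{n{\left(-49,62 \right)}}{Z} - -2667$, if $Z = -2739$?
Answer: $\frac{7304740}{2739} \approx 2666.9$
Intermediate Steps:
$n{\left(f,d \right)} = - f + 2 d$ ($n{\left(f,d \right)} = d + \left(d - f\right) = - f + 2 d$)
$\frac{n{\left(-49,62 \right)}}{Z} - -2667 = \frac{\left(-1\right) \left(-49\right) + 2 \cdot 62}{-2739} - -2667 = \left(49 + 124\right) \left(- \frac{1}{2739}\right) + 2667 = 173 \left(- \frac{1}{2739}\right) + 2667 = - \frac{173}{2739} + 2667 = \frac{7304740}{2739}$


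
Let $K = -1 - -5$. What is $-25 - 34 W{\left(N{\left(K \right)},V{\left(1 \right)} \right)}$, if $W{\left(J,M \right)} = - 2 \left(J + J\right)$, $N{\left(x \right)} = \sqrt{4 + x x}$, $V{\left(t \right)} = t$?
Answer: $-25 + 272 \sqrt{5} \approx 583.21$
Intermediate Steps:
$K = 4$ ($K = -1 + 5 = 4$)
$N{\left(x \right)} = \sqrt{4 + x^{2}}$
$W{\left(J,M \right)} = - 4 J$ ($W{\left(J,M \right)} = - 2 \cdot 2 J = - 4 J$)
$-25 - 34 W{\left(N{\left(K \right)},V{\left(1 \right)} \right)} = -25 - 34 \left(- 4 \sqrt{4 + 4^{2}}\right) = -25 - 34 \left(- 4 \sqrt{4 + 16}\right) = -25 - 34 \left(- 4 \sqrt{20}\right) = -25 - 34 \left(- 4 \cdot 2 \sqrt{5}\right) = -25 - 34 \left(- 8 \sqrt{5}\right) = -25 + 272 \sqrt{5}$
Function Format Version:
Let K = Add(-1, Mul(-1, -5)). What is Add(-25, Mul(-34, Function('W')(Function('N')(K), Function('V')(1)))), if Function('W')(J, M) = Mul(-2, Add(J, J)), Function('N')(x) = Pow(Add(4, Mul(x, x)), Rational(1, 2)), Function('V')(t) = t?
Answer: Add(-25, Mul(272, Pow(5, Rational(1, 2)))) ≈ 583.21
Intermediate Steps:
K = 4 (K = Add(-1, 5) = 4)
Function('N')(x) = Pow(Add(4, Pow(x, 2)), Rational(1, 2))
Function('W')(J, M) = Mul(-4, J) (Function('W')(J, M) = Mul(-2, Mul(2, J)) = Mul(-4, J))
Add(-25, Mul(-34, Function('W')(Function('N')(K), Function('V')(1)))) = Add(-25, Mul(-34, Mul(-4, Pow(Add(4, Pow(4, 2)), Rational(1, 2))))) = Add(-25, Mul(-34, Mul(-4, Pow(Add(4, 16), Rational(1, 2))))) = Add(-25, Mul(-34, Mul(-4, Pow(20, Rational(1, 2))))) = Add(-25, Mul(-34, Mul(-4, Mul(2, Pow(5, Rational(1, 2)))))) = Add(-25, Mul(-34, Mul(-8, Pow(5, Rational(1, 2))))) = Add(-25, Mul(272, Pow(5, Rational(1, 2))))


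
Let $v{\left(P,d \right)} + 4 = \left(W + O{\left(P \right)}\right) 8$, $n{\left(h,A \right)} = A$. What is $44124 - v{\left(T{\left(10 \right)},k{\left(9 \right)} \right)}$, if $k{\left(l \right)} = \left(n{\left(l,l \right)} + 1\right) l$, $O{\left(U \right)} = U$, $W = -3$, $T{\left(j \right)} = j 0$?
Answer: $44152$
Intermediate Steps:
$T{\left(j \right)} = 0$
$k{\left(l \right)} = l \left(1 + l\right)$ ($k{\left(l \right)} = \left(l + 1\right) l = \left(1 + l\right) l = l \left(1 + l\right)$)
$v{\left(P,d \right)} = -28 + 8 P$ ($v{\left(P,d \right)} = -4 + \left(-3 + P\right) 8 = -4 + \left(-24 + 8 P\right) = -28 + 8 P$)
$44124 - v{\left(T{\left(10 \right)},k{\left(9 \right)} \right)} = 44124 - \left(-28 + 8 \cdot 0\right) = 44124 - \left(-28 + 0\right) = 44124 - -28 = 44124 + 28 = 44152$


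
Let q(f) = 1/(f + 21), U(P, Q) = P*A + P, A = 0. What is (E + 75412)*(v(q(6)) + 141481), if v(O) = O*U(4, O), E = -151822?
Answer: -10810574530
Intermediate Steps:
U(P, Q) = P (U(P, Q) = P*0 + P = 0 + P = P)
q(f) = 1/(21 + f)
v(O) = 4*O (v(O) = O*4 = 4*O)
(E + 75412)*(v(q(6)) + 141481) = (-151822 + 75412)*(4/(21 + 6) + 141481) = -76410*(4/27 + 141481) = -76410*3819991/27 = -10810574530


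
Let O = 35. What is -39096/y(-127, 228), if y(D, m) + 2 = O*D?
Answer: 39096/4447 ≈ 8.7915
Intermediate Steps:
y(D, m) = -2 + 35*D
-39096/y(-127, 228) = -39096/(-2 + 35*(-127)) = -39096/(-2 - 4445) = -39096/(-4447) = -39096*(-1/4447) = 39096/4447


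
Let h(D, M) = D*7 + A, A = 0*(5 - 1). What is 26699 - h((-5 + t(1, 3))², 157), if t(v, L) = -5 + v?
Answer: 26132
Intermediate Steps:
A = 0 (A = 0*4 = 0)
h(D, M) = 7*D (h(D, M) = D*7 + 0 = 7*D + 0 = 7*D)
26699 - h((-5 + t(1, 3))², 157) = 26699 - 7*(-5 + (-5 + 1))² = 26699 - 7*(-5 - 4)² = 26699 - 7*(-9)² = 26699 - 7*81 = 26699 - 1*567 = 26699 - 567 = 26132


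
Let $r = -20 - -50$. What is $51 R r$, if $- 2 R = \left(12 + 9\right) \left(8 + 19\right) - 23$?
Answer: $-416160$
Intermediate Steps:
$r = 30$ ($r = -20 + 50 = 30$)
$R = -272$ ($R = - \frac{\left(12 + 9\right) \left(8 + 19\right) - 23}{2} = - \frac{21 \cdot 27 - 23}{2} = - \frac{567 - 23}{2} = \left(- \frac{1}{2}\right) 544 = -272$)
$51 R r = 51 \left(-272\right) 30 = \left(-13872\right) 30 = -416160$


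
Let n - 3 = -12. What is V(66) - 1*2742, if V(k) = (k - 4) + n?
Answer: -2689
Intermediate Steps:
n = -9 (n = 3 - 12 = -9)
V(k) = -13 + k (V(k) = (k - 4) - 9 = (-4 + k) - 9 = -13 + k)
V(66) - 1*2742 = (-13 + 66) - 1*2742 = 53 - 2742 = -2689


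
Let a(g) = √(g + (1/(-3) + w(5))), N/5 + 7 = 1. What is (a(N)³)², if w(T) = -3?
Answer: -1000000/27 ≈ -37037.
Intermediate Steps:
N = -30 (N = -35 + 5*1 = -35 + 5 = -30)
a(g) = √(-10/3 + g) (a(g) = √(g + (1/(-3) - 3)) = √(g + (-⅓ - 3)) = √(g - 10/3) = √(-10/3 + g))
(a(N)³)² = ((√(-30 + 9*(-30))/3)³)² = ((√(-30 - 270)/3)³)² = ((√(-300)/3)³)² = (((10*I*√3)/3)³)² = ((10*I*√3/3)³)² = (-1000*I*√3/9)² = -1000000/27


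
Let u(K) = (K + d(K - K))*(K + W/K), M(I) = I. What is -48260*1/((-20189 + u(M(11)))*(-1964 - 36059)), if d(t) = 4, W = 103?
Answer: -530860/8316352537 ≈ -6.3833e-5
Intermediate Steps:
u(K) = (4 + K)*(K + 103/K) (u(K) = (K + 4)*(K + 103/K) = (4 + K)*(K + 103/K))
-48260*1/((-20189 + u(M(11)))*(-1964 - 36059)) = -48260*1/((-20189 + (103 + 11² + 4*11 + 412/11))*(-1964 - 36059)) = -48260*(-1/(38023*(-20189 + (103 + 121 + 44 + 412*(1/11))))) = -48260*(-1/(38023*(-20189 + (103 + 121 + 44 + 412/11)))) = -48260*(-1/(38023*(-20189 + 3360/11))) = -48260/((-38023*(-218719/11))) = -48260/8316352537/11 = -48260*11/8316352537 = -530860/8316352537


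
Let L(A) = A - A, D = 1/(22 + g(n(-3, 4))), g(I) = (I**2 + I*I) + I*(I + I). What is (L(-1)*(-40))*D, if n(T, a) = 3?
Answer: 0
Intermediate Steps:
g(I) = 4*I**2 (g(I) = (I**2 + I**2) + I*(2*I) = 2*I**2 + 2*I**2 = 4*I**2)
D = 1/58 (D = 1/(22 + 4*3**2) = 1/(22 + 4*9) = 1/(22 + 36) = 1/58 ≈ 0.017241)
L(A) = 0
(L(-1)*(-40))*D = (0*(-40))*(1/58) = 0*(1/58) = 0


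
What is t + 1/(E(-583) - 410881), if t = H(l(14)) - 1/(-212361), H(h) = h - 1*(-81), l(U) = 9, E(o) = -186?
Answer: 7856514125536/87294599187 ≈ 90.000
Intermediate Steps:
H(h) = 81 + h (H(h) = h + 81 = 81 + h)
t = 19112491/212361 (t = (81 + 9) - 1/(-212361) = 90 - 1*(-1/212361) = 90 + 1/212361 = 19112491/212361 ≈ 90.000)
t + 1/(E(-583) - 410881) = 19112491/212361 + 1/(-186 - 410881) = 19112491/212361 + 1/(-411067) = 19112491/212361 - 1/411067 = 7856514125536/87294599187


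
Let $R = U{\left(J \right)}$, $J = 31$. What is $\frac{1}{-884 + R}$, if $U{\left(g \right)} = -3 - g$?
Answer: $- \frac{1}{918} \approx -0.0010893$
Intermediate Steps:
$R = -34$ ($R = -3 - 31 = -34$)
$\frac{1}{-884 + R} = \frac{1}{-884 - 34} = \frac{1}{-918} = - \frac{1}{918}$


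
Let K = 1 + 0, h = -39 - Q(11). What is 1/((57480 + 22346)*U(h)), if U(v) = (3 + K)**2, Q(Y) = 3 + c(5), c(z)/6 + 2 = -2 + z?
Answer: 1/1277216 ≈ 7.8295e-7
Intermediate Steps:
c(z) = -24 + 6*z (c(z) = -12 + 6*(-2 + z) = -12 + (-12 + 6*z) = -24 + 6*z)
Q(Y) = 9 (Q(Y) = 3 + (-24 + 6*5) = 3 + (-24 + 30) = 3 + 6 = 9)
h = -48 (h = -39 - 1*9 = -39 - 9 = -48)
K = 1
U(v) = 16 (U(v) = (3 + 1)**2 = 4**2 = 16)
1/((57480 + 22346)*U(h)) = 1/((57480 + 22346)*16) = (1/16)/79826 = (1/79826)*(1/16) = 1/1277216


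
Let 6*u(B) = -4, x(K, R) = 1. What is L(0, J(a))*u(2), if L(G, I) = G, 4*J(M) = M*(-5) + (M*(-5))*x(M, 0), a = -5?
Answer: 0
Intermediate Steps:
J(M) = -5*M/2 (J(M) = (M*(-5) + (M*(-5))*1)/4 = (-5*M - 5*M*1)/4 = (-5*M - 5*M)/4 = (-10*M)/4 = -5*M/2)
u(B) = -⅔ (u(B) = (⅙)*(-4) = -⅔)
L(0, J(a))*u(2) = 0*(-⅔) = 0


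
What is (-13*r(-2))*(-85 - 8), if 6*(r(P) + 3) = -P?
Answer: -3224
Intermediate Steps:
r(P) = -3 - P/6 (r(P) = -3 + (-P)/6 = -3 - P/6)
(-13*r(-2))*(-85 - 8) = (-13*(-3 - 1/6*(-2)))*(-85 - 8) = -13*(-3 + 1/3)*(-93) = -13*(-8/3)*(-93) = (104/3)*(-93) = -3224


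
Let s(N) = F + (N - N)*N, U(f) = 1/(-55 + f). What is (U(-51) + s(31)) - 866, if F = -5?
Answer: -92327/106 ≈ -871.01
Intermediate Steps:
s(N) = -5 (s(N) = -5 + (N - N)*N = -5 + 0*N = -5 + 0 = -5)
(U(-51) + s(31)) - 866 = (1/(-55 - 51) - 5) - 866 = (1/(-106) - 5) - 866 = (-1/106 - 5) - 866 = -531/106 - 866 = -92327/106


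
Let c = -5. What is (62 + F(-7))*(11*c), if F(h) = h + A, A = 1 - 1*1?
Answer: -3025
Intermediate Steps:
A = 0 (A = 1 - 1 = 0)
F(h) = h (F(h) = h + 0 = h)
(62 + F(-7))*(11*c) = (62 - 7)*(11*(-5)) = 55*(-55) = -3025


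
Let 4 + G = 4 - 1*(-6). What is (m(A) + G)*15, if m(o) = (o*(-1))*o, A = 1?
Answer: 75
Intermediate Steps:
G = 6 (G = -4 + (4 - 1*(-6)) = -4 + (4 + 6) = -4 + 10 = 6)
m(o) = -o² (m(o) = (-o)*o = -o²)
(m(A) + G)*15 = (-1*1² + 6)*15 = (-1*1 + 6)*15 = (-1 + 6)*15 = 5*15 = 75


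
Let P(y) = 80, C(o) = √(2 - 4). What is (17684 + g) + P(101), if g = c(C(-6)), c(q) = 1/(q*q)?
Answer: 35527/2 ≈ 17764.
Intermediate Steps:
C(o) = I*√2 (C(o) = √(-2) = I*√2)
c(q) = q⁻²
g = -½ (g = (I*√2)⁻² = -½ ≈ -0.50000)
(17684 + g) + P(101) = (17684 - ½) + 80 = 35367/2 + 80 = 35527/2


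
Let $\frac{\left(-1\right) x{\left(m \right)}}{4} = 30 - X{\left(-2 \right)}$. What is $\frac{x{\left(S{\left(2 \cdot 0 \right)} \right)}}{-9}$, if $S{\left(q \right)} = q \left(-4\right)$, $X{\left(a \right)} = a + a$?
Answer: $\frac{136}{9} \approx 15.111$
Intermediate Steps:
$X{\left(a \right)} = 2 a$
$S{\left(q \right)} = - 4 q$
$x{\left(m \right)} = -136$ ($x{\left(m \right)} = - 4 \left(30 - 2 \left(-2\right)\right) = - 4 \left(30 - -4\right) = - 4 \left(30 + 4\right) = \left(-4\right) 34 = -136$)
$\frac{x{\left(S{\left(2 \cdot 0 \right)} \right)}}{-9} = \frac{1}{-9} \left(-136\right) = \left(- \frac{1}{9}\right) \left(-136\right) = \frac{136}{9}$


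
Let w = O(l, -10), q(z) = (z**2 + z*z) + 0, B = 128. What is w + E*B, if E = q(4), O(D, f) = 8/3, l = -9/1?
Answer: 12296/3 ≈ 4098.7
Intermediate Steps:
l = -9 (l = -9*1 = -9)
q(z) = 2*z**2 (q(z) = (z**2 + z**2) + 0 = 2*z**2 + 0 = 2*z**2)
O(D, f) = 8/3 (O(D, f) = 8*(1/3) = 8/3)
E = 32 (E = 2*4**2 = 2*16 = 32)
w = 8/3 ≈ 2.6667
w + E*B = 8/3 + 32*128 = 8/3 + 4096 = 12296/3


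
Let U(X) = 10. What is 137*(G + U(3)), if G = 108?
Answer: 16166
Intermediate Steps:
137*(G + U(3)) = 137*(108 + 10) = 137*118 = 16166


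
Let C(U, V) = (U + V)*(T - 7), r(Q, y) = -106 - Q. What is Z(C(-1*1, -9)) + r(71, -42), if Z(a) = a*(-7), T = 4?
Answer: -387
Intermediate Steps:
C(U, V) = -3*U - 3*V (C(U, V) = (U + V)*(4 - 7) = (U + V)*(-3) = -3*U - 3*V)
Z(a) = -7*a
Z(C(-1*1, -9)) + r(71, -42) = -7*(-(-3) - 3*(-9)) + (-106 - 1*71) = -7*(-3*(-1) + 27) + (-106 - 71) = -7*(3 + 27) - 177 = -7*30 - 177 = -210 - 177 = -387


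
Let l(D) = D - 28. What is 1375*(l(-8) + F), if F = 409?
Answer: 512875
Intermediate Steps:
l(D) = -28 + D
1375*(l(-8) + F) = 1375*((-28 - 8) + 409) = 1375*(-36 + 409) = 1375*373 = 512875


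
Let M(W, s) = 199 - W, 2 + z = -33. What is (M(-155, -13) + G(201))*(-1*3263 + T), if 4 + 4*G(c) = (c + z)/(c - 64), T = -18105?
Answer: -1034264620/137 ≈ -7.5494e+6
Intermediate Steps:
z = -35 (z = -2 - 33 = -35)
G(c) = -1 + (-35 + c)/(4*(-64 + c)) (G(c) = -1 + ((c - 35)/(c - 64))/4 = -1 + ((-35 + c)/(-64 + c))/4 = -1 + (-35 + c)/(4*(-64 + c)))
(M(-155, -13) + G(201))*(-1*3263 + T) = ((199 - 1*(-155)) + (221 - 3*201)/(4*(-64 + 201)))*(-1*3263 - 18105) = ((199 + 155) + (¼)*(221 - 603)/137)*(-3263 - 18105) = (354 + (¼)*(1/137)*(-382))*(-21368) = (354 - 191/274)*(-21368) = (96805/274)*(-21368) = -1034264620/137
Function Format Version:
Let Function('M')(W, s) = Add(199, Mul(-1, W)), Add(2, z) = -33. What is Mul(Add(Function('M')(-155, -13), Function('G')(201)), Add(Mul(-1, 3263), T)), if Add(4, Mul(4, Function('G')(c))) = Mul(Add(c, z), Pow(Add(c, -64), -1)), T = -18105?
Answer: Rational(-1034264620, 137) ≈ -7.5494e+6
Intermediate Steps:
z = -35 (z = Add(-2, -33) = -35)
Function('G')(c) = Add(-1, Mul(Rational(1, 4), Pow(Add(-64, c), -1), Add(-35, c))) (Function('G')(c) = Add(-1, Mul(Rational(1, 4), Mul(Add(c, -35), Pow(Add(c, -64), -1)))) = Add(-1, Mul(Rational(1, 4), Mul(Add(-35, c), Pow(Add(-64, c), -1)))) = Add(-1, Mul(Rational(1, 4), Mul(Pow(Add(-64, c), -1), Add(-35, c)))) = Add(-1, Mul(Rational(1, 4), Pow(Add(-64, c), -1), Add(-35, c))))
Mul(Add(Function('M')(-155, -13), Function('G')(201)), Add(Mul(-1, 3263), T)) = Mul(Add(Add(199, Mul(-1, -155)), Mul(Rational(1, 4), Pow(Add(-64, 201), -1), Add(221, Mul(-3, 201)))), Add(Mul(-1, 3263), -18105)) = Mul(Add(Add(199, 155), Mul(Rational(1, 4), Pow(137, -1), Add(221, -603))), Add(-3263, -18105)) = Mul(Add(354, Mul(Rational(1, 4), Rational(1, 137), -382)), -21368) = Mul(Add(354, Rational(-191, 274)), -21368) = Mul(Rational(96805, 274), -21368) = Rational(-1034264620, 137)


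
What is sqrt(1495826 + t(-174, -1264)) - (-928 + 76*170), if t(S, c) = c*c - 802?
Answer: -11992 + 4*sqrt(193295) ≈ -10233.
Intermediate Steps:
t(S, c) = -802 + c**2 (t(S, c) = c**2 - 802 = -802 + c**2)
sqrt(1495826 + t(-174, -1264)) - (-928 + 76*170) = sqrt(1495826 + (-802 + (-1264)**2)) - (-928 + 76*170) = sqrt(1495826 + (-802 + 1597696)) - (-928 + 12920) = sqrt(1495826 + 1596894) - 1*11992 = sqrt(3092720) - 11992 = 4*sqrt(193295) - 11992 = -11992 + 4*sqrt(193295)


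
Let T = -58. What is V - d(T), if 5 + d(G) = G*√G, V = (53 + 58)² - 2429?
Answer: 9897 + 58*I*√58 ≈ 9897.0 + 441.71*I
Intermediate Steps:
V = 9892 (V = 111² - 2429 = 12321 - 2429 = 9892)
d(G) = -5 + G^(3/2) (d(G) = -5 + G*√G = -5 + G^(3/2))
V - d(T) = 9892 - (-5 + (-58)^(3/2)) = 9892 - (-5 - 58*I*√58) = 9892 + (5 + 58*I*√58) = 9897 + 58*I*√58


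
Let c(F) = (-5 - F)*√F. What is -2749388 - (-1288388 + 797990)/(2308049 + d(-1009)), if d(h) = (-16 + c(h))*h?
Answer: -2861782946848177408430/1040879987832913 + 496790828328*I*√1009/1040879987832913 ≈ -2.7494e+6 + 0.015161*I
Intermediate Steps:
c(F) = √F*(-5 - F)
d(h) = h*(-16 + √h*(-5 - h)) (d(h) = (-16 + √h*(-5 - h))*h = h*(-16 + √h*(-5 - h)))
-2749388 - (-1288388 + 797990)/(2308049 + d(-1009)) = -2749388 - (-1288388 + 797990)/(2308049 - 1*(-1009)*(16 + √(-1009)*(5 - 1009))) = -2749388 - (-490398)/(2308049 - 1*(-1009)*(16 + (I*√1009)*(-1004))) = -2749388 - (-490398)/(2308049 - 1*(-1009)*(16 - 1004*I*√1009)) = -2749388 - (-490398)/(2308049 + (16144 - 1013036*I*√1009)) = -2749388 - (-490398)/(2324193 - 1013036*I*√1009) = -2749388 + 490398/(2324193 - 1013036*I*√1009)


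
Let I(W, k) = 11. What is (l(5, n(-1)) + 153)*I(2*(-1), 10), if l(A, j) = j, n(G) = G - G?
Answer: 1683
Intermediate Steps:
n(G) = 0
(l(5, n(-1)) + 153)*I(2*(-1), 10) = (0 + 153)*11 = 153*11 = 1683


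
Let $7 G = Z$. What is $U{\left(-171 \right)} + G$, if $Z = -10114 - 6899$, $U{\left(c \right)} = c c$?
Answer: $\frac{187674}{7} \approx 26811.0$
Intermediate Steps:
$U{\left(c \right)} = c^{2}$
$Z = -17013$ ($Z = -10114 - 6899 = -17013$)
$G = - \frac{17013}{7}$ ($G = \frac{1}{7} \left(-17013\right) = - \frac{17013}{7} \approx -2430.4$)
$U{\left(-171 \right)} + G = \left(-171\right)^{2} - \frac{17013}{7} = 29241 - \frac{17013}{7} = \frac{187674}{7}$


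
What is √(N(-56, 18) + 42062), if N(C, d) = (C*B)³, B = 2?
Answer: I*√1362866 ≈ 1167.4*I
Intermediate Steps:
N(C, d) = 8*C³ (N(C, d) = (C*2)³ = (2*C)³ = 8*C³)
√(N(-56, 18) + 42062) = √(8*(-56)³ + 42062) = √(8*(-175616) + 42062) = √(-1404928 + 42062) = √(-1362866) = I*√1362866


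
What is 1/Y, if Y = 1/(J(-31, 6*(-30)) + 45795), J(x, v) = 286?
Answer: 46081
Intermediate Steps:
Y = 1/46081 (Y = 1/(286 + 45795) = 1/46081 ≈ 2.1701e-5)
1/Y = 1/(1/46081) = 46081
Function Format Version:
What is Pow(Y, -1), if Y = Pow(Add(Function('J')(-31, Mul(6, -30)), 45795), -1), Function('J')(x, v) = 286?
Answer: 46081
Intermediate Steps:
Y = Rational(1, 46081) (Y = Pow(Add(286, 45795), -1) = Pow(46081, -1) = Rational(1, 46081) ≈ 2.1701e-5)
Pow(Y, -1) = Pow(Rational(1, 46081), -1) = 46081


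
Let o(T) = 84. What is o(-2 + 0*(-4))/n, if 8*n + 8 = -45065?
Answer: -96/6439 ≈ -0.014909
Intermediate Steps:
n = -45073/8 (n = -1 + (⅛)*(-45065) = -1 - 45065/8 = -45073/8 ≈ -5634.1)
o(-2 + 0*(-4))/n = 84/(-45073/8) = 84*(-8/45073) = -96/6439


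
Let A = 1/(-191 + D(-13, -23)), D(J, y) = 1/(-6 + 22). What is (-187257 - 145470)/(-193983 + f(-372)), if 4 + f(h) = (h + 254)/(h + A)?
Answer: 63022708342/36743534887 ≈ 1.7152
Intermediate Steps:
D(J, y) = 1/16
A = -16/3055 (A = 1/(-191 + 1/16) = 1/(-3055/16) = -16/3055 ≈ -0.0052373)
f(h) = -4 + (254 + h)/(-16/3055 + h) (f(h) = -4 + (h + 254)/(h - 16/3055) = -4 + (254 + h)/(-16/3055 + h))
(-187257 - 145470)/(-193983 + f(-372)) = (-187257 - 145470)/(-193983 + 3*(258678 - 3055*(-372))/(-16 + 3055*(-372))) = -332727/(-193983 + 3*(258678 + 1136460)/(-16 - 1136460)) = -332727/(-193983 + 3*1395138/(-1136476)) = -332727/(-193983 + 3*(-1/1136476)*1395138) = -332727/(-193983 - 2092707/568238) = -332727/(-110230604661/568238) = -332727*(-568238/110230604661) = 63022708342/36743534887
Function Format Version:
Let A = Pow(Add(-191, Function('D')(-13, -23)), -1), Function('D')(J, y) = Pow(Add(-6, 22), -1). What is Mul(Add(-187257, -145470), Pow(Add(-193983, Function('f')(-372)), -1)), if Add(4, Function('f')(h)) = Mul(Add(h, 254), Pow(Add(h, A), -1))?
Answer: Rational(63022708342, 36743534887) ≈ 1.7152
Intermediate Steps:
Function('D')(J, y) = Rational(1, 16) (Function('D')(J, y) = Pow(16, -1) = Rational(1, 16))
A = Rational(-16, 3055) (A = Pow(Add(-191, Rational(1, 16)), -1) = Pow(Rational(-3055, 16), -1) = Rational(-16, 3055) ≈ -0.0052373)
Function('f')(h) = Add(-4, Mul(Pow(Add(Rational(-16, 3055), h), -1), Add(254, h))) (Function('f')(h) = Add(-4, Mul(Add(h, 254), Pow(Add(h, Rational(-16, 3055)), -1))) = Add(-4, Mul(Add(254, h), Pow(Add(Rational(-16, 3055), h), -1))) = Add(-4, Mul(Pow(Add(Rational(-16, 3055), h), -1), Add(254, h))))
Mul(Add(-187257, -145470), Pow(Add(-193983, Function('f')(-372)), -1)) = Mul(Add(-187257, -145470), Pow(Add(-193983, Mul(3, Pow(Add(-16, Mul(3055, -372)), -1), Add(258678, Mul(-3055, -372)))), -1)) = Mul(-332727, Pow(Add(-193983, Mul(3, Pow(Add(-16, -1136460), -1), Add(258678, 1136460))), -1)) = Mul(-332727, Pow(Add(-193983, Mul(3, Pow(-1136476, -1), 1395138)), -1)) = Mul(-332727, Pow(Add(-193983, Mul(3, Rational(-1, 1136476), 1395138)), -1)) = Mul(-332727, Pow(Add(-193983, Rational(-2092707, 568238)), -1)) = Mul(-332727, Pow(Rational(-110230604661, 568238), -1)) = Mul(-332727, Rational(-568238, 110230604661)) = Rational(63022708342, 36743534887)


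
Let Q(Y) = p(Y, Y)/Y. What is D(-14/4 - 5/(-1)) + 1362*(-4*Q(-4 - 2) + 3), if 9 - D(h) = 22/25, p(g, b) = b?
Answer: -33847/25 ≈ -1353.9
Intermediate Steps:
D(h) = 203/25 (D(h) = 9 - 22/25 = 203/25)
Q(Y) = 1 (Q(Y) = Y/Y = 1)
D(-14/4 - 5/(-1)) + 1362*(-4*Q(-4 - 2) + 3) = 203/25 + 1362*(-4*1 + 3) = 203/25 + 1362*(-4 + 3) = 203/25 + 1362*(-1) = 203/25 - 1362 = -33847/25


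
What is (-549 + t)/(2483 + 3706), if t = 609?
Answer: 20/2063 ≈ 0.0096946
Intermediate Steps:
(-549 + t)/(2483 + 3706) = (-549 + 609)/(2483 + 3706) = 60/6189 = 60*(1/6189) = 20/2063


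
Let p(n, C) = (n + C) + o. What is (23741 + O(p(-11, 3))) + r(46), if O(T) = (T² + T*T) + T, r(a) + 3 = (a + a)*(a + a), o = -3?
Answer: 32433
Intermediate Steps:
r(a) = -3 + 4*a² (r(a) = -3 + (a + a)*(a + a) = -3 + (2*a)*(2*a) = -3 + 4*a²)
p(n, C) = -3 + C + n (p(n, C) = (n + C) - 3 = (C + n) - 3 = -3 + C + n)
O(T) = T + 2*T² (O(T) = (T² + T²) + T = 2*T² + T = T + 2*T²)
(23741 + O(p(-11, 3))) + r(46) = (23741 + (-3 + 3 - 11)*(1 + 2*(-3 + 3 - 11))) + (-3 + 4*46²) = (23741 - 11*(1 + 2*(-11))) + (-3 + 4*2116) = (23741 - 11*(1 - 22)) + (-3 + 8464) = (23741 - 11*(-21)) + 8461 = (23741 + 231) + 8461 = 23972 + 8461 = 32433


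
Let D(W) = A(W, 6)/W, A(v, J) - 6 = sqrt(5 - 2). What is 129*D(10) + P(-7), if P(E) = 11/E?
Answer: 2654/35 + 129*sqrt(3)/10 ≈ 98.172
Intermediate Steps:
A(v, J) = 6 + sqrt(3) (A(v, J) = 6 + sqrt(5 - 2) = 6 + sqrt(3))
D(W) = (6 + sqrt(3))/W
129*D(10) + P(-7) = 129*((6 + sqrt(3))/10) + 11/(-7) = 129*((6 + sqrt(3))/10) + 11*(-1/7) = 129*(3/5 + sqrt(3)/10) - 11/7 = (387/5 + 129*sqrt(3)/10) - 11/7 = 2654/35 + 129*sqrt(3)/10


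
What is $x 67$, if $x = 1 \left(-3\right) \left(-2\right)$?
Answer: $402$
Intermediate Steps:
$x = 6$ ($x = \left(-3\right) \left(-2\right) = 6$)
$x 67 = 6 \cdot 67 = 402$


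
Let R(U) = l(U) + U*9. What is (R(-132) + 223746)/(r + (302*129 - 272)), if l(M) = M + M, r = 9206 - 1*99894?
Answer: -37049/8667 ≈ -4.2747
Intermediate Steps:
r = -90688 (r = 9206 - 99894 = -90688)
l(M) = 2*M
R(U) = 11*U (R(U) = 2*U + U*9 = 2*U + 9*U = 11*U)
(R(-132) + 223746)/(r + (302*129 - 272)) = (11*(-132) + 223746)/(-90688 + (302*129 - 272)) = (-1452 + 223746)/(-90688 + (38958 - 272)) = 222294/(-90688 + 38686) = 222294/(-52002) = 222294*(-1/52002) = -37049/8667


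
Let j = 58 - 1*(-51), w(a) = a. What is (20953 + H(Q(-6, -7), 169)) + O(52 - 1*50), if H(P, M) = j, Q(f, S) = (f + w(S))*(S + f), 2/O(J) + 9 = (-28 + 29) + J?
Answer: 63185/3 ≈ 21062.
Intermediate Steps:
j = 109 (j = 58 + 51 = 109)
O(J) = 2/(-8 + J) (O(J) = 2/(-9 + ((-28 + 29) + J)) = 2/(-9 + (1 + J)) = 2/(-8 + J))
Q(f, S) = (S + f)² (Q(f, S) = (f + S)*(S + f) = (S + f)*(S + f) = (S + f)²)
H(P, M) = 109
(20953 + H(Q(-6, -7), 169)) + O(52 - 1*50) = (20953 + 109) + 2/(-8 + (52 - 1*50)) = 21062 + 2/(-8 + (52 - 50)) = 21062 + 2/(-8 + 2) = 21062 + 2/(-6) = 21062 + 2*(-⅙) = 21062 - ⅓ = 63185/3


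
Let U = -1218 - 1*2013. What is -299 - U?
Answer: 2932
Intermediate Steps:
U = -3231 (U = -1218 - 2013 = -3231)
-299 - U = -299 - 1*(-3231) = -299 + 3231 = 2932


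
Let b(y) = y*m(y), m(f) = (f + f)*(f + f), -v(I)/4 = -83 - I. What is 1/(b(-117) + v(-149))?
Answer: -1/6406716 ≈ -1.5609e-7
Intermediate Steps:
v(I) = 332 + 4*I (v(I) = -4*(-83 - I) = 332 + 4*I)
m(f) = 4*f² (m(f) = (2*f)*(2*f) = 4*f²)
b(y) = 4*y³ (b(y) = y*(4*y²) = 4*y³)
1/(b(-117) + v(-149)) = 1/(4*(-117)³ + (332 + 4*(-149))) = 1/(4*(-1601613) + (332 - 596)) = 1/(-6406452 - 264) = 1/(-6406716) = -1/6406716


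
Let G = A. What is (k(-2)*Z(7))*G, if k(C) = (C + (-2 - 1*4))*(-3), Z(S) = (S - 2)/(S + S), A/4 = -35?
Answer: -1200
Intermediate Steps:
A = -140 (A = 4*(-35) = -140)
G = -140
Z(S) = (-2 + S)/(2*S) (Z(S) = (-2 + S)/((2*S)) = (-2 + S)*(1/(2*S)) = (-2 + S)/(2*S))
k(C) = 18 - 3*C (k(C) = (C + (-2 - 4))*(-3) = (C - 6)*(-3) = (-6 + C)*(-3) = 18 - 3*C)
(k(-2)*Z(7))*G = ((18 - 3*(-2))*((1/2)*(-2 + 7)/7))*(-140) = ((18 + 6)*((1/2)*(1/7)*5))*(-140) = (24*(5/14))*(-140) = (60/7)*(-140) = -1200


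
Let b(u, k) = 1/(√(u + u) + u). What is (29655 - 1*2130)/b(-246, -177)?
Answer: -6771150 + 55050*I*√123 ≈ -6.7712e+6 + 6.1053e+5*I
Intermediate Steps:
b(u, k) = 1/(u + √2*√u) (b(u, k) = 1/(√(2*u) + u) = 1/(√2*√u + u) = 1/(u + √2*√u))
(29655 - 1*2130)/b(-246, -177) = (29655 - 1*2130)/(1/(-246 + √2*√(-246))) = (29655 - 2130)/(1/(-246 + √2*(I*√246))) = 27525/(1/(-246 + 2*I*√123)) = 27525*(-246 + 2*I*√123) = -6771150 + 55050*I*√123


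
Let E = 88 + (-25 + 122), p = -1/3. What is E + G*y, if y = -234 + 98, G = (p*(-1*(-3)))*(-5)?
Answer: -495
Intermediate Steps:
p = -⅓ (p = -1*⅓ = -⅓ ≈ -0.33333)
G = 5 (G = -(-1)*(-3)/3*(-5) = -⅓*3*(-5) = -1*(-5) = 5)
y = -136
E = 185 (E = 88 + 97 = 185)
E + G*y = 185 + 5*(-136) = 185 - 680 = -495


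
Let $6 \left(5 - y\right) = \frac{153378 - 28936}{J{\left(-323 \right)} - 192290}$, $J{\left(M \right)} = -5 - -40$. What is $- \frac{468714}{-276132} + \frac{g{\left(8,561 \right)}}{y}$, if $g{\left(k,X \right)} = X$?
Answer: $\frac{3780314547776}{33895732253} \approx 111.53$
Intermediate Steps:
$J{\left(M \right)} = 35$ ($J{\left(M \right)} = -5 + 40 = 35$)
$y = \frac{2946046}{576765}$ ($y = 5 - \frac{\left(153378 - 28936\right) \frac{1}{35 - 192290}}{6} = 5 - \frac{124442 \frac{1}{-192255}}{6} = 5 - \frac{124442 \left(- \frac{1}{192255}\right)}{6} = 5 - - \frac{62221}{576765} = 5 + \frac{62221}{576765} = \frac{2946046}{576765} \approx 5.1079$)
$- \frac{468714}{-276132} + \frac{g{\left(8,561 \right)}}{y} = - \frac{468714}{-276132} + \frac{561}{\frac{2946046}{576765}} = \left(-468714\right) \left(- \frac{1}{276132}\right) + 561 \cdot \frac{576765}{2946046} = \frac{78119}{46022} + \frac{323565165}{2946046} = \frac{3780314547776}{33895732253}$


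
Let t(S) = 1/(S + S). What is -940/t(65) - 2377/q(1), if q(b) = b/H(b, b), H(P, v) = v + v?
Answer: -126954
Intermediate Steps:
H(P, v) = 2*v
q(b) = ½ (q(b) = b/((2*b)) = b*(1/(2*b)) = ½)
t(S) = 1/(2*S)
-940/t(65) - 2377/q(1) = -940/((½)/65) - 2377/½ = -940/((½)*(1/65)) - 2377*2 = -940/1/130 - 4754 = -940*130 - 4754 = -122200 - 4754 = -126954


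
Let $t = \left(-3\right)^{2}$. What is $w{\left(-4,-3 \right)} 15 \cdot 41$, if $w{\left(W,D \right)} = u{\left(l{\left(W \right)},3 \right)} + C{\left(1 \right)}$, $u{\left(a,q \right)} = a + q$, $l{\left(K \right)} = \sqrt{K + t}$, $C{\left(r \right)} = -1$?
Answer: $1230 + 615 \sqrt{5} \approx 2605.2$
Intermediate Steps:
$t = 9$
$l{\left(K \right)} = \sqrt{9 + K}$ ($l{\left(K \right)} = \sqrt{K + 9} = \sqrt{9 + K}$)
$w{\left(W,D \right)} = 2 + \sqrt{9 + W}$ ($w{\left(W,D \right)} = \left(\sqrt{9 + W} + 3\right) - 1 = \left(3 + \sqrt{9 + W}\right) - 1 = 2 + \sqrt{9 + W}$)
$w{\left(-4,-3 \right)} 15 \cdot 41 = \left(2 + \sqrt{9 - 4}\right) 15 \cdot 41 = \left(2 + \sqrt{5}\right) 15 \cdot 41 = \left(30 + 15 \sqrt{5}\right) 41 = 1230 + 615 \sqrt{5}$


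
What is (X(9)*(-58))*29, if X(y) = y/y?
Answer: -1682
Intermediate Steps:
X(y) = 1
(X(9)*(-58))*29 = (1*(-58))*29 = -58*29 = -1682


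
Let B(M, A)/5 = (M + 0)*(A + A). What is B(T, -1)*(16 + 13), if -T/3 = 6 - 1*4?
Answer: 1740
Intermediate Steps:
T = -6 (T = -3*(6 - 1*4) = -3*(6 - 4) = -3*2 = -6)
B(M, A) = 10*A*M (B(M, A) = 5*((M + 0)*(A + A)) = 5*(M*(2*A)) = 5*(2*A*M) = 10*A*M)
B(T, -1)*(16 + 13) = (10*(-1)*(-6))*(16 + 13) = 60*29 = 1740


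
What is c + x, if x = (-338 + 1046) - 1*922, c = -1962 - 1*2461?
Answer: -4637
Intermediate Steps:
c = -4423 (c = -1962 - 2461 = -4423)
x = -214 (x = 708 - 922 = -214)
c + x = -4423 - 214 = -4637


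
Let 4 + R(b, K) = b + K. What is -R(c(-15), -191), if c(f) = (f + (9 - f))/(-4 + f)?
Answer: 3714/19 ≈ 195.47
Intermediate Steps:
c(f) = 9/(-4 + f)
R(b, K) = -4 + K + b (R(b, K) = -4 + (b + K) = -4 + (K + b) = -4 + K + b)
-R(c(-15), -191) = -(-4 - 191 + 9/(-4 - 15)) = -(-4 - 191 + 9/(-19)) = -(-4 - 191 + 9*(-1/19)) = -(-4 - 191 - 9/19) = -1*(-3714/19) = 3714/19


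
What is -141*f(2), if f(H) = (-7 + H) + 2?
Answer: 423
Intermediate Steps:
f(H) = -5 + H
-141*f(2) = -141*(-5 + 2) = -141*(-3) = 423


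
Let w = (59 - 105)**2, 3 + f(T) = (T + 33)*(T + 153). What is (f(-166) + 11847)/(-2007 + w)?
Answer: 13573/109 ≈ 124.52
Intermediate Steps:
f(T) = -3 + (33 + T)*(153 + T) (f(T) = -3 + (T + 33)*(T + 153) = -3 + (33 + T)*(153 + T))
w = 2116 (w = (-46)**2 = 2116)
(f(-166) + 11847)/(-2007 + w) = ((5046 + (-166)**2 + 186*(-166)) + 11847)/(-2007 + 2116) = ((5046 + 27556 - 30876) + 11847)/109 = (1726 + 11847)*(1/109) = 13573*(1/109) = 13573/109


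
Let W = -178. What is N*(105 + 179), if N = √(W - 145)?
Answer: 284*I*√323 ≈ 5104.1*I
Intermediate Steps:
N = I*√323 (N = √(-178 - 145) = √(-323) = I*√323 ≈ 17.972*I)
N*(105 + 179) = (I*√323)*(105 + 179) = (I*√323)*284 = 284*I*√323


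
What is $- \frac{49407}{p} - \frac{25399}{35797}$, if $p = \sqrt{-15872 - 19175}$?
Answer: $- \frac{25399}{35797} + \frac{49407 i \sqrt{35047}}{35047} \approx -0.70953 + 263.91 i$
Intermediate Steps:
$p = i \sqrt{35047}$ ($p = \sqrt{-35047} = i \sqrt{35047} \approx 187.21 i$)
$- \frac{49407}{p} - \frac{25399}{35797} = - \frac{49407}{i \sqrt{35047}} - \frac{25399}{35797} = - 49407 \left(- \frac{i \sqrt{35047}}{35047}\right) - \frac{25399}{35797} = \frac{49407 i \sqrt{35047}}{35047} - \frac{25399}{35797} = - \frac{25399}{35797} + \frac{49407 i \sqrt{35047}}{35047}$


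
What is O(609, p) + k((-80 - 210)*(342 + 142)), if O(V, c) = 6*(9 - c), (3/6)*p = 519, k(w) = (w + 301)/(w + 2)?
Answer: -866430233/140358 ≈ -6173.0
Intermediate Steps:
k(w) = (301 + w)/(2 + w)
p = 1038 (p = 2*519 = 1038)
O(V, c) = 54 - 6*c
O(609, p) + k((-80 - 210)*(342 + 142)) = (54 - 6*1038) + (301 + (-80 - 210)*(342 + 142))/(2 + (-80 - 210)*(342 + 142)) = (54 - 6228) + (301 - 290*484)/(2 - 290*484) = -6174 + (301 - 140360)/(2 - 140360) = -6174 - 140059/(-140358) = -6174 - 1/140358*(-140059) = -6174 + 140059/140358 = -866430233/140358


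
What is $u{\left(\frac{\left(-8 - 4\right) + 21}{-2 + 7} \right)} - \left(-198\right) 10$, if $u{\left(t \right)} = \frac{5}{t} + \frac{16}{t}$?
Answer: $\frac{5975}{3} \approx 1991.7$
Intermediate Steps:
$u{\left(t \right)} = \frac{21}{t}$
$u{\left(\frac{\left(-8 - 4\right) + 21}{-2 + 7} \right)} - \left(-198\right) 10 = \frac{21}{\left(\left(-8 - 4\right) + 21\right) \frac{1}{-2 + 7}} - \left(-198\right) 10 = \frac{21}{\left(-12 + 21\right) \frac{1}{5}} - -1980 = \frac{21}{9 \cdot \frac{1}{5}} + 1980 = \frac{21}{\frac{9}{5}} + 1980 = 21 \cdot \frac{5}{9} + 1980 = \frac{35}{3} + 1980 = \frac{5975}{3}$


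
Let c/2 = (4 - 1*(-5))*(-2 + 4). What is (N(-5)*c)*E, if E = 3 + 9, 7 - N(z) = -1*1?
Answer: 3456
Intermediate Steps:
N(z) = 8 (N(z) = 7 - (-1) = 7 - 1*(-1) = 7 + 1 = 8)
E = 12
c = 36 (c = 2*((4 - 1*(-5))*(-2 + 4)) = 2*((4 + 5)*2) = 2*(9*2) = 2*18 = 36)
(N(-5)*c)*E = (8*36)*12 = 288*12 = 3456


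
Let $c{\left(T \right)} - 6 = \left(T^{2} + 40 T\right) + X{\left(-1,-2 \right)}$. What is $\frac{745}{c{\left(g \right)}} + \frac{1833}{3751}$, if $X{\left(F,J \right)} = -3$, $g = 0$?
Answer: $\frac{2799994}{11253} \approx 248.82$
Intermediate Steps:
$c{\left(T \right)} = 3 + T^{2} + 40 T$ ($c{\left(T \right)} = 6 - \left(3 - T^{2} - 40 T\right) = 6 + \left(-3 + T^{2} + 40 T\right) = 3 + T^{2} + 40 T$)
$\frac{745}{c{\left(g \right)}} + \frac{1833}{3751} = \frac{745}{3 + 0^{2} + 40 \cdot 0} + \frac{1833}{3751} = \frac{745}{3 + 0 + 0} + 1833 \cdot \frac{1}{3751} = \frac{745}{3} + \frac{1833}{3751} = \frac{2799994}{11253}$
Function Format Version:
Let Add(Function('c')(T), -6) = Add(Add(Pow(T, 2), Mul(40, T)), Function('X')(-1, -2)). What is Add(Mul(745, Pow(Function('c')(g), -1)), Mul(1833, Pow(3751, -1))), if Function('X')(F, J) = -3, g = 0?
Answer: Rational(2799994, 11253) ≈ 248.82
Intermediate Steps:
Function('c')(T) = Add(3, Pow(T, 2), Mul(40, T)) (Function('c')(T) = Add(6, Add(Add(Pow(T, 2), Mul(40, T)), -3)) = Add(6, Add(-3, Pow(T, 2), Mul(40, T))) = Add(3, Pow(T, 2), Mul(40, T)))
Add(Mul(745, Pow(Function('c')(g), -1)), Mul(1833, Pow(3751, -1))) = Add(Mul(745, Pow(Add(3, Pow(0, 2), Mul(40, 0)), -1)), Mul(1833, Pow(3751, -1))) = Add(Mul(745, Pow(Add(3, 0, 0), -1)), Mul(1833, Rational(1, 3751))) = Add(Mul(745, Pow(3, -1)), Rational(1833, 3751)) = Add(Mul(745, Rational(1, 3)), Rational(1833, 3751)) = Add(Rational(745, 3), Rational(1833, 3751)) = Rational(2799994, 11253)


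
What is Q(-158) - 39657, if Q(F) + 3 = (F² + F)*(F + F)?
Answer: -7878356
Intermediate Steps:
Q(F) = -3 + 2*F*(F + F²) (Q(F) = -3 + (F² + F)*(F + F) = -3 + (F + F²)*(2*F) = -3 + 2*F*(F + F²))
Q(-158) - 39657 = (-3 + 2*(-158)² + 2*(-158)³) - 39657 = (-3 + 2*24964 + 2*(-3944312)) - 39657 = (-3 + 49928 - 7888624) - 39657 = -7838699 - 39657 = -7878356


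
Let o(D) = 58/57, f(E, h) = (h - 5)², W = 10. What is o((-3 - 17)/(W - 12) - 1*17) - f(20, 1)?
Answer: -854/57 ≈ -14.982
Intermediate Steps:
f(E, h) = (-5 + h)²
o(D) = 58/57 (o(D) = 58*(1/57) = 58/57)
o((-3 - 17)/(W - 12) - 1*17) - f(20, 1) = 58/57 - (-5 + 1)² = 58/57 - 1*(-4)² = 58/57 - 1*16 = 58/57 - 16 = -854/57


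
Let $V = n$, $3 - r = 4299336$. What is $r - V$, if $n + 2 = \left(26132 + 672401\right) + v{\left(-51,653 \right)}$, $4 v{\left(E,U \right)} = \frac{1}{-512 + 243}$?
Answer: $- \frac{5377701663}{1076} \approx -4.9979 \cdot 10^{6}$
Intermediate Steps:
$r = -4299333$ ($r = 3 - 4299336 = -4299333$)
$v{\left(E,U \right)} = - \frac{1}{1076}$ ($v{\left(E,U \right)} = \frac{1}{4 \left(-512 + 243\right)} = \frac{1}{4 \left(-269\right)} = \frac{1}{4} \left(- \frac{1}{269}\right) = - \frac{1}{1076}$)
$n = \frac{751619355}{1076}$ ($n = -2 + \left(\left(26132 + 672401\right) - \frac{1}{1076}\right) = -2 + \left(698533 - \frac{1}{1076}\right) = -2 + \frac{751621507}{1076} = \frac{751619355}{1076} \approx 6.9853 \cdot 10^{5}$)
$V = \frac{751619355}{1076} \approx 6.9853 \cdot 10^{5}$
$r - V = -4299333 - \frac{751619355}{1076} = - \frac{5377701663}{1076}$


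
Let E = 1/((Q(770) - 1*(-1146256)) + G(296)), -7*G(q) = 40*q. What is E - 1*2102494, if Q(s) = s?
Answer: -16856413450941/8017342 ≈ -2.1025e+6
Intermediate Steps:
G(q) = -40*q/7
E = 7/8017342 (E = 1/((770 - 1*(-1146256)) - 40/7*296) = 1/((770 + 1146256) - 11840/7) = 1/(1147026 - 11840/7) = 1/(8017342/7) = 7/8017342 ≈ 8.7311e-7)
E - 1*2102494 = 7/8017342 - 1*2102494 = 7/8017342 - 2102494 = -16856413450941/8017342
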